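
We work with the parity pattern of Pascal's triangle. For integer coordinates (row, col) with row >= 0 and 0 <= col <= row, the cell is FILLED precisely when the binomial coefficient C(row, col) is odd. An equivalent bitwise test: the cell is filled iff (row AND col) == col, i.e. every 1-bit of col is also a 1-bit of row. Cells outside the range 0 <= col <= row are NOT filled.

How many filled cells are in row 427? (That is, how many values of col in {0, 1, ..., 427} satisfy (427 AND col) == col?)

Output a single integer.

Answer: 64

Derivation:
427 in binary = 110101011
popcount(427) = number of 1-bits in 110101011 = 6
A col c satisfies (427 AND c) == c iff every set bit of c is also set in 427; each of the 6 set bits of 427 can independently be on or off in c.
count = 2^6 = 64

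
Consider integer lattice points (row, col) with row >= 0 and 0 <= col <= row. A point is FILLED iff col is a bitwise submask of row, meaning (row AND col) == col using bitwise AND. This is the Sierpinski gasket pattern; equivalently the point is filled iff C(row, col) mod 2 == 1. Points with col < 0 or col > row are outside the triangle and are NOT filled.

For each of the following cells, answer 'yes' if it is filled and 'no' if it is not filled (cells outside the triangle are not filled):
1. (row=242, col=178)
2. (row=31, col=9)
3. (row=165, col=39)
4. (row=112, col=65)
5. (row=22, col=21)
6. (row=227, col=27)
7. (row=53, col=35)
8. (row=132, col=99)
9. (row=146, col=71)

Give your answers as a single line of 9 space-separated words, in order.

(242,178): row=0b11110010, col=0b10110010, row AND col = 0b10110010 = 178; 178 == 178 -> filled
(31,9): row=0b11111, col=0b1001, row AND col = 0b1001 = 9; 9 == 9 -> filled
(165,39): row=0b10100101, col=0b100111, row AND col = 0b100101 = 37; 37 != 39 -> empty
(112,65): row=0b1110000, col=0b1000001, row AND col = 0b1000000 = 64; 64 != 65 -> empty
(22,21): row=0b10110, col=0b10101, row AND col = 0b10100 = 20; 20 != 21 -> empty
(227,27): row=0b11100011, col=0b11011, row AND col = 0b11 = 3; 3 != 27 -> empty
(53,35): row=0b110101, col=0b100011, row AND col = 0b100001 = 33; 33 != 35 -> empty
(132,99): row=0b10000100, col=0b1100011, row AND col = 0b0 = 0; 0 != 99 -> empty
(146,71): row=0b10010010, col=0b1000111, row AND col = 0b10 = 2; 2 != 71 -> empty

Answer: yes yes no no no no no no no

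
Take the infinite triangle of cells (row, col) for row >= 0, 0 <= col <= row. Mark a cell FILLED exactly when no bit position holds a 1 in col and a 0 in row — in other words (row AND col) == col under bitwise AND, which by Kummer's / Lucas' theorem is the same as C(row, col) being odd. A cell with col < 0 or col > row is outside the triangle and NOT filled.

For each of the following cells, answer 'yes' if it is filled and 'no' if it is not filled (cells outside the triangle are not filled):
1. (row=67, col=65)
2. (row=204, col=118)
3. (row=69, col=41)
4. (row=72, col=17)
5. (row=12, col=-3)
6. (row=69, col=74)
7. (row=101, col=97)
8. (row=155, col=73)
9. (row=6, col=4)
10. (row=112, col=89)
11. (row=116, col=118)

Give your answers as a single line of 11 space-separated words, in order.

Answer: yes no no no no no yes no yes no no

Derivation:
(67,65): row=0b1000011, col=0b1000001, row AND col = 0b1000001 = 65; 65 == 65 -> filled
(204,118): row=0b11001100, col=0b1110110, row AND col = 0b1000100 = 68; 68 != 118 -> empty
(69,41): row=0b1000101, col=0b101001, row AND col = 0b1 = 1; 1 != 41 -> empty
(72,17): row=0b1001000, col=0b10001, row AND col = 0b0 = 0; 0 != 17 -> empty
(12,-3): col outside [0, 12] -> not filled
(69,74): col outside [0, 69] -> not filled
(101,97): row=0b1100101, col=0b1100001, row AND col = 0b1100001 = 97; 97 == 97 -> filled
(155,73): row=0b10011011, col=0b1001001, row AND col = 0b1001 = 9; 9 != 73 -> empty
(6,4): row=0b110, col=0b100, row AND col = 0b100 = 4; 4 == 4 -> filled
(112,89): row=0b1110000, col=0b1011001, row AND col = 0b1010000 = 80; 80 != 89 -> empty
(116,118): col outside [0, 116] -> not filled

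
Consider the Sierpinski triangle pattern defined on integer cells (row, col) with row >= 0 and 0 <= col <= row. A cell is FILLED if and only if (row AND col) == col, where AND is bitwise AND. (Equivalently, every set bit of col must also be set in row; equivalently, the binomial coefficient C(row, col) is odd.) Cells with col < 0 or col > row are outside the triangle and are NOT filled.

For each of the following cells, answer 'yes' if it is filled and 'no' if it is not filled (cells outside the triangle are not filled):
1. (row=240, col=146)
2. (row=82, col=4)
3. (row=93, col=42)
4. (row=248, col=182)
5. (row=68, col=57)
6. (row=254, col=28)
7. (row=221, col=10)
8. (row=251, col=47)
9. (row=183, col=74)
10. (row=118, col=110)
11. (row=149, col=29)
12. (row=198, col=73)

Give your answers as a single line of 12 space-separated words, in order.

(240,146): row=0b11110000, col=0b10010010, row AND col = 0b10010000 = 144; 144 != 146 -> empty
(82,4): row=0b1010010, col=0b100, row AND col = 0b0 = 0; 0 != 4 -> empty
(93,42): row=0b1011101, col=0b101010, row AND col = 0b1000 = 8; 8 != 42 -> empty
(248,182): row=0b11111000, col=0b10110110, row AND col = 0b10110000 = 176; 176 != 182 -> empty
(68,57): row=0b1000100, col=0b111001, row AND col = 0b0 = 0; 0 != 57 -> empty
(254,28): row=0b11111110, col=0b11100, row AND col = 0b11100 = 28; 28 == 28 -> filled
(221,10): row=0b11011101, col=0b1010, row AND col = 0b1000 = 8; 8 != 10 -> empty
(251,47): row=0b11111011, col=0b101111, row AND col = 0b101011 = 43; 43 != 47 -> empty
(183,74): row=0b10110111, col=0b1001010, row AND col = 0b10 = 2; 2 != 74 -> empty
(118,110): row=0b1110110, col=0b1101110, row AND col = 0b1100110 = 102; 102 != 110 -> empty
(149,29): row=0b10010101, col=0b11101, row AND col = 0b10101 = 21; 21 != 29 -> empty
(198,73): row=0b11000110, col=0b1001001, row AND col = 0b1000000 = 64; 64 != 73 -> empty

Answer: no no no no no yes no no no no no no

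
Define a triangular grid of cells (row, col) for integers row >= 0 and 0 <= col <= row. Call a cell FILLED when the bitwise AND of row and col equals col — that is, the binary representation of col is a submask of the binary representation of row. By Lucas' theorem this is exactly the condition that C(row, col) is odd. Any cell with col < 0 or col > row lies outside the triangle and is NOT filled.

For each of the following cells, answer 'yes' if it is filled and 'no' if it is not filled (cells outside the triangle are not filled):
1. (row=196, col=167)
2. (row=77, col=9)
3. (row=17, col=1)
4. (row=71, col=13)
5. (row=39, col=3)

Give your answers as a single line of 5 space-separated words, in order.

Answer: no yes yes no yes

Derivation:
(196,167): row=0b11000100, col=0b10100111, row AND col = 0b10000100 = 132; 132 != 167 -> empty
(77,9): row=0b1001101, col=0b1001, row AND col = 0b1001 = 9; 9 == 9 -> filled
(17,1): row=0b10001, col=0b1, row AND col = 0b1 = 1; 1 == 1 -> filled
(71,13): row=0b1000111, col=0b1101, row AND col = 0b101 = 5; 5 != 13 -> empty
(39,3): row=0b100111, col=0b11, row AND col = 0b11 = 3; 3 == 3 -> filled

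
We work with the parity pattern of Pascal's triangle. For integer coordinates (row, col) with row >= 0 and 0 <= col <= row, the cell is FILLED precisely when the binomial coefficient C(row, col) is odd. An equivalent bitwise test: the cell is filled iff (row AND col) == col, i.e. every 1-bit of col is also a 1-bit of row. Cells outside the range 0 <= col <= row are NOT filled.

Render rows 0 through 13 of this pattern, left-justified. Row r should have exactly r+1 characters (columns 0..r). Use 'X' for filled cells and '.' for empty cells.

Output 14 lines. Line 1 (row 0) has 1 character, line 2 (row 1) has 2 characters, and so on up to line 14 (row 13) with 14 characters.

r0=0: X
r1=1: XX
r2=10: X.X
r3=11: XXXX
r4=100: X...X
r5=101: XX..XX
r6=110: X.X.X.X
r7=111: XXXXXXXX
r8=1000: X.......X
r9=1001: XX......XX
r10=1010: X.X.....X.X
r11=1011: XXXX....XXXX
r12=1100: X...X...X...X
r13=1101: XX..XX..XX..XX

Answer: X
XX
X.X
XXXX
X...X
XX..XX
X.X.X.X
XXXXXXXX
X.......X
XX......XX
X.X.....X.X
XXXX....XXXX
X...X...X...X
XX..XX..XX..XX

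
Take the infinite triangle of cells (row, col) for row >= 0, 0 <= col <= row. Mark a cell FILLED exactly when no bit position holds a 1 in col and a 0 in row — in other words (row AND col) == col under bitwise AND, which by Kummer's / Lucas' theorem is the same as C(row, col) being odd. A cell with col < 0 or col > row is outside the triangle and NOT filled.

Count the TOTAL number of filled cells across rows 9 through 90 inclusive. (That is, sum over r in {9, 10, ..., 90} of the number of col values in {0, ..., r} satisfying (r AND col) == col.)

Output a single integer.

Answer: 1010

Derivation:
r9=1001 pc2: +4 =4
r10=1010 pc2: +4 =8
r11=1011 pc3: +8 =16
r12=1100 pc2: +4 =20
r13=1101 pc3: +8 =28
r14=1110 pc3: +8 =36
r15=1111 pc4: +16 =52
r16=10000 pc1: +2 =54
r17=10001 pc2: +4 =58
r18=10010 pc2: +4 =62
r19=10011 pc3: +8 =70
r20=10100 pc2: +4 =74
r21=10101 pc3: +8 =82
r22=10110 pc3: +8 =90
r23=10111 pc4: +16 =106
r24=11000 pc2: +4 =110
r25=11001 pc3: +8 =118
r26=11010 pc3: +8 =126
r27=11011 pc4: +16 =142
r28=11100 pc3: +8 =150
r29=11101 pc4: +16 =166
r30=11110 pc4: +16 =182
r31=11111 pc5: +32 =214
r32=100000 pc1: +2 =216
r33=100001 pc2: +4 =220
r34=100010 pc2: +4 =224
r35=100011 pc3: +8 =232
r36=100100 pc2: +4 =236
r37=100101 pc3: +8 =244
r38=100110 pc3: +8 =252
r39=100111 pc4: +16 =268
r40=101000 pc2: +4 =272
r41=101001 pc3: +8 =280
r42=101010 pc3: +8 =288
r43=101011 pc4: +16 =304
r44=101100 pc3: +8 =312
r45=101101 pc4: +16 =328
r46=101110 pc4: +16 =344
r47=101111 pc5: +32 =376
r48=110000 pc2: +4 =380
r49=110001 pc3: +8 =388
r50=110010 pc3: +8 =396
r51=110011 pc4: +16 =412
r52=110100 pc3: +8 =420
r53=110101 pc4: +16 =436
r54=110110 pc4: +16 =452
r55=110111 pc5: +32 =484
r56=111000 pc3: +8 =492
r57=111001 pc4: +16 =508
r58=111010 pc4: +16 =524
r59=111011 pc5: +32 =556
r60=111100 pc4: +16 =572
r61=111101 pc5: +32 =604
r62=111110 pc5: +32 =636
r63=111111 pc6: +64 =700
r64=1000000 pc1: +2 =702
r65=1000001 pc2: +4 =706
r66=1000010 pc2: +4 =710
r67=1000011 pc3: +8 =718
r68=1000100 pc2: +4 =722
r69=1000101 pc3: +8 =730
r70=1000110 pc3: +8 =738
r71=1000111 pc4: +16 =754
r72=1001000 pc2: +4 =758
r73=1001001 pc3: +8 =766
r74=1001010 pc3: +8 =774
r75=1001011 pc4: +16 =790
r76=1001100 pc3: +8 =798
r77=1001101 pc4: +16 =814
r78=1001110 pc4: +16 =830
r79=1001111 pc5: +32 =862
r80=1010000 pc2: +4 =866
r81=1010001 pc3: +8 =874
r82=1010010 pc3: +8 =882
r83=1010011 pc4: +16 =898
r84=1010100 pc3: +8 =906
r85=1010101 pc4: +16 =922
r86=1010110 pc4: +16 =938
r87=1010111 pc5: +32 =970
r88=1011000 pc3: +8 =978
r89=1011001 pc4: +16 =994
r90=1011010 pc4: +16 =1010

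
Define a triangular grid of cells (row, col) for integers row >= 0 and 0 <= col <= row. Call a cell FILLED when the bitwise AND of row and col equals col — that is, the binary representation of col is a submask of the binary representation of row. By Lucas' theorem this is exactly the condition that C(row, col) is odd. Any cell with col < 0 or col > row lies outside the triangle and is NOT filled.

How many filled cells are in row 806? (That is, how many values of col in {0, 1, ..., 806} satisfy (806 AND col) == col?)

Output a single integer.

806 in binary = 1100100110
popcount(806) = number of 1-bits in 1100100110 = 5
A col c satisfies (806 AND c) == c iff every set bit of c is also set in 806; each of the 5 set bits of 806 can independently be on or off in c.
count = 2^5 = 32

Answer: 32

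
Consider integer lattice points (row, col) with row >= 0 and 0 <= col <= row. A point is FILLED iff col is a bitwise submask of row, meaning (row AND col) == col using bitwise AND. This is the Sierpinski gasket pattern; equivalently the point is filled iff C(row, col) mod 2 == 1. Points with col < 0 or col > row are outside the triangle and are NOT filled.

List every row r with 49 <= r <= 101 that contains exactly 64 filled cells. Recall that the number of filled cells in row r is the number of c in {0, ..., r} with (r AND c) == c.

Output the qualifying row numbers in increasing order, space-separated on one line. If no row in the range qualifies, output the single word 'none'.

Answer: 63 95

Derivation:
Row r has 2^popcount(r) filled cells, so we need popcount(r) = log2(64) = 6.
Scan r = 49..101 and keep those with exactly 6 one-bits:
r=49=110001 popcount=3 -> skip
r=50=110010 popcount=3 -> skip
r=51=110011 popcount=4 -> skip
r=52=110100 popcount=3 -> skip
r=53=110101 popcount=4 -> skip
r=54=110110 popcount=4 -> skip
r=55=110111 popcount=5 -> skip
r=56=111000 popcount=3 -> skip
r=57=111001 popcount=4 -> skip
r=58=111010 popcount=4 -> skip
r=59=111011 popcount=5 -> skip
r=60=111100 popcount=4 -> skip
r=61=111101 popcount=5 -> skip
r=62=111110 popcount=5 -> skip
r=63=111111 popcount=6 -> KEEP
r=64=1000000 popcount=1 -> skip
r=65=1000001 popcount=2 -> skip
r=66=1000010 popcount=2 -> skip
r=67=1000011 popcount=3 -> skip
r=68=1000100 popcount=2 -> skip
r=69=1000101 popcount=3 -> skip
r=70=1000110 popcount=3 -> skip
r=71=1000111 popcount=4 -> skip
r=72=1001000 popcount=2 -> skip
r=73=1001001 popcount=3 -> skip
r=74=1001010 popcount=3 -> skip
r=75=1001011 popcount=4 -> skip
r=76=1001100 popcount=3 -> skip
r=77=1001101 popcount=4 -> skip
r=78=1001110 popcount=4 -> skip
r=79=1001111 popcount=5 -> skip
r=80=1010000 popcount=2 -> skip
r=81=1010001 popcount=3 -> skip
r=82=1010010 popcount=3 -> skip
r=83=1010011 popcount=4 -> skip
r=84=1010100 popcount=3 -> skip
r=85=1010101 popcount=4 -> skip
r=86=1010110 popcount=4 -> skip
r=87=1010111 popcount=5 -> skip
r=88=1011000 popcount=3 -> skip
r=89=1011001 popcount=4 -> skip
r=90=1011010 popcount=4 -> skip
r=91=1011011 popcount=5 -> skip
r=92=1011100 popcount=4 -> skip
r=93=1011101 popcount=5 -> skip
r=94=1011110 popcount=5 -> skip
r=95=1011111 popcount=6 -> KEEP
r=96=1100000 popcount=2 -> skip
r=97=1100001 popcount=3 -> skip
r=98=1100010 popcount=3 -> skip
r=99=1100011 popcount=4 -> skip
r=100=1100100 popcount=3 -> skip
r=101=1100101 popcount=4 -> skip
Kept rows: 63 95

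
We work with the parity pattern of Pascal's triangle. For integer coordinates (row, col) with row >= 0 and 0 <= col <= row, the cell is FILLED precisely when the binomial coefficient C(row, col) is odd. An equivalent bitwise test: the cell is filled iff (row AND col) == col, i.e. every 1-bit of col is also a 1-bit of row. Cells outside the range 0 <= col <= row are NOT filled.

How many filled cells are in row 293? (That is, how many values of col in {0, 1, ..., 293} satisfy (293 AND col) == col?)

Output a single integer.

293 in binary = 100100101
popcount(293) = number of 1-bits in 100100101 = 4
A col c satisfies (293 AND c) == c iff every set bit of c is also set in 293; each of the 4 set bits of 293 can independently be on or off in c.
count = 2^4 = 16

Answer: 16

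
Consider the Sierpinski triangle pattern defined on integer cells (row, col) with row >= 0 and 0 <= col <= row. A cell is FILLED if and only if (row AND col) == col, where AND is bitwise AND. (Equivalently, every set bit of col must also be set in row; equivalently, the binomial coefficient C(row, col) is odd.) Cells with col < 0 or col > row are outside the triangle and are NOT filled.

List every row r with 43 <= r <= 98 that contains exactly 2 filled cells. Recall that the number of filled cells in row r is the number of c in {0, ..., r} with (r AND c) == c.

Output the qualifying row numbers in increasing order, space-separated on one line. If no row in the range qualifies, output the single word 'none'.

Answer: 64

Derivation:
Row r has 2^popcount(r) filled cells, so we need popcount(r) = log2(2) = 1.
Scan r = 43..98 and keep those with exactly 1 one-bits:
r=43=101011 popcount=4 -> skip
r=44=101100 popcount=3 -> skip
r=45=101101 popcount=4 -> skip
r=46=101110 popcount=4 -> skip
r=47=101111 popcount=5 -> skip
r=48=110000 popcount=2 -> skip
r=49=110001 popcount=3 -> skip
r=50=110010 popcount=3 -> skip
r=51=110011 popcount=4 -> skip
r=52=110100 popcount=3 -> skip
r=53=110101 popcount=4 -> skip
r=54=110110 popcount=4 -> skip
r=55=110111 popcount=5 -> skip
r=56=111000 popcount=3 -> skip
r=57=111001 popcount=4 -> skip
r=58=111010 popcount=4 -> skip
r=59=111011 popcount=5 -> skip
r=60=111100 popcount=4 -> skip
r=61=111101 popcount=5 -> skip
r=62=111110 popcount=5 -> skip
r=63=111111 popcount=6 -> skip
r=64=1000000 popcount=1 -> KEEP
r=65=1000001 popcount=2 -> skip
r=66=1000010 popcount=2 -> skip
r=67=1000011 popcount=3 -> skip
r=68=1000100 popcount=2 -> skip
r=69=1000101 popcount=3 -> skip
r=70=1000110 popcount=3 -> skip
r=71=1000111 popcount=4 -> skip
r=72=1001000 popcount=2 -> skip
r=73=1001001 popcount=3 -> skip
r=74=1001010 popcount=3 -> skip
r=75=1001011 popcount=4 -> skip
r=76=1001100 popcount=3 -> skip
r=77=1001101 popcount=4 -> skip
r=78=1001110 popcount=4 -> skip
r=79=1001111 popcount=5 -> skip
r=80=1010000 popcount=2 -> skip
r=81=1010001 popcount=3 -> skip
r=82=1010010 popcount=3 -> skip
r=83=1010011 popcount=4 -> skip
r=84=1010100 popcount=3 -> skip
r=85=1010101 popcount=4 -> skip
r=86=1010110 popcount=4 -> skip
r=87=1010111 popcount=5 -> skip
r=88=1011000 popcount=3 -> skip
r=89=1011001 popcount=4 -> skip
r=90=1011010 popcount=4 -> skip
r=91=1011011 popcount=5 -> skip
r=92=1011100 popcount=4 -> skip
r=93=1011101 popcount=5 -> skip
r=94=1011110 popcount=5 -> skip
r=95=1011111 popcount=6 -> skip
r=96=1100000 popcount=2 -> skip
r=97=1100001 popcount=3 -> skip
r=98=1100010 popcount=3 -> skip
Kept rows: 64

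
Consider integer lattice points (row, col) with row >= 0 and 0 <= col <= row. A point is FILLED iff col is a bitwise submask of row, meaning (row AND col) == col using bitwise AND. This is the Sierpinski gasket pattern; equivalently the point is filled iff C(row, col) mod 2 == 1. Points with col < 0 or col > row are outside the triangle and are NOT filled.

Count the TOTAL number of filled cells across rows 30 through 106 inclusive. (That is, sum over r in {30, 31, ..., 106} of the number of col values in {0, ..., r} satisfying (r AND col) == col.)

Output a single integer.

r30=11110 pc4: +16 =16
r31=11111 pc5: +32 =48
r32=100000 pc1: +2 =50
r33=100001 pc2: +4 =54
r34=100010 pc2: +4 =58
r35=100011 pc3: +8 =66
r36=100100 pc2: +4 =70
r37=100101 pc3: +8 =78
r38=100110 pc3: +8 =86
r39=100111 pc4: +16 =102
r40=101000 pc2: +4 =106
r41=101001 pc3: +8 =114
r42=101010 pc3: +8 =122
r43=101011 pc4: +16 =138
r44=101100 pc3: +8 =146
r45=101101 pc4: +16 =162
r46=101110 pc4: +16 =178
r47=101111 pc5: +32 =210
r48=110000 pc2: +4 =214
r49=110001 pc3: +8 =222
r50=110010 pc3: +8 =230
r51=110011 pc4: +16 =246
r52=110100 pc3: +8 =254
r53=110101 pc4: +16 =270
r54=110110 pc4: +16 =286
r55=110111 pc5: +32 =318
r56=111000 pc3: +8 =326
r57=111001 pc4: +16 =342
r58=111010 pc4: +16 =358
r59=111011 pc5: +32 =390
r60=111100 pc4: +16 =406
r61=111101 pc5: +32 =438
r62=111110 pc5: +32 =470
r63=111111 pc6: +64 =534
r64=1000000 pc1: +2 =536
r65=1000001 pc2: +4 =540
r66=1000010 pc2: +4 =544
r67=1000011 pc3: +8 =552
r68=1000100 pc2: +4 =556
r69=1000101 pc3: +8 =564
r70=1000110 pc3: +8 =572
r71=1000111 pc4: +16 =588
r72=1001000 pc2: +4 =592
r73=1001001 pc3: +8 =600
r74=1001010 pc3: +8 =608
r75=1001011 pc4: +16 =624
r76=1001100 pc3: +8 =632
r77=1001101 pc4: +16 =648
r78=1001110 pc4: +16 =664
r79=1001111 pc5: +32 =696
r80=1010000 pc2: +4 =700
r81=1010001 pc3: +8 =708
r82=1010010 pc3: +8 =716
r83=1010011 pc4: +16 =732
r84=1010100 pc3: +8 =740
r85=1010101 pc4: +16 =756
r86=1010110 pc4: +16 =772
r87=1010111 pc5: +32 =804
r88=1011000 pc3: +8 =812
r89=1011001 pc4: +16 =828
r90=1011010 pc4: +16 =844
r91=1011011 pc5: +32 =876
r92=1011100 pc4: +16 =892
r93=1011101 pc5: +32 =924
r94=1011110 pc5: +32 =956
r95=1011111 pc6: +64 =1020
r96=1100000 pc2: +4 =1024
r97=1100001 pc3: +8 =1032
r98=1100010 pc3: +8 =1040
r99=1100011 pc4: +16 =1056
r100=1100100 pc3: +8 =1064
r101=1100101 pc4: +16 =1080
r102=1100110 pc4: +16 =1096
r103=1100111 pc5: +32 =1128
r104=1101000 pc3: +8 =1136
r105=1101001 pc4: +16 =1152
r106=1101010 pc4: +16 =1168

Answer: 1168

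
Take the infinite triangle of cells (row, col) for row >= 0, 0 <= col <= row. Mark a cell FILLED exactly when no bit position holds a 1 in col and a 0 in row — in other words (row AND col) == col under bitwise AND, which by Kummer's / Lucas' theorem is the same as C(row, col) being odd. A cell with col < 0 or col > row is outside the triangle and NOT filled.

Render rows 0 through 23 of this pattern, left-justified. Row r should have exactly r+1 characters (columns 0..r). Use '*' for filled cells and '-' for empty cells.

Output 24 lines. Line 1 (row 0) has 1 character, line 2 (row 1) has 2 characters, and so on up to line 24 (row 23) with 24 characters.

Answer: *
**
*-*
****
*---*
**--**
*-*-*-*
********
*-------*
**------**
*-*-----*-*
****----****
*---*---*---*
**--**--**--**
*-*-*-*-*-*-*-*
****************
*---------------*
**--------------**
*-*-------------*-*
****------------****
*---*-----------*---*
**--**----------**--**
*-*-*-*---------*-*-*-*
********--------********

Derivation:
r0=0: *
r1=1: **
r2=10: *-*
r3=11: ****
r4=100: *---*
r5=101: **--**
r6=110: *-*-*-*
r7=111: ********
r8=1000: *-------*
r9=1001: **------**
r10=1010: *-*-----*-*
r11=1011: ****----****
r12=1100: *---*---*---*
r13=1101: **--**--**--**
r14=1110: *-*-*-*-*-*-*-*
r15=1111: ****************
r16=10000: *---------------*
r17=10001: **--------------**
r18=10010: *-*-------------*-*
r19=10011: ****------------****
r20=10100: *---*-----------*---*
r21=10101: **--**----------**--**
r22=10110: *-*-*-*---------*-*-*-*
r23=10111: ********--------********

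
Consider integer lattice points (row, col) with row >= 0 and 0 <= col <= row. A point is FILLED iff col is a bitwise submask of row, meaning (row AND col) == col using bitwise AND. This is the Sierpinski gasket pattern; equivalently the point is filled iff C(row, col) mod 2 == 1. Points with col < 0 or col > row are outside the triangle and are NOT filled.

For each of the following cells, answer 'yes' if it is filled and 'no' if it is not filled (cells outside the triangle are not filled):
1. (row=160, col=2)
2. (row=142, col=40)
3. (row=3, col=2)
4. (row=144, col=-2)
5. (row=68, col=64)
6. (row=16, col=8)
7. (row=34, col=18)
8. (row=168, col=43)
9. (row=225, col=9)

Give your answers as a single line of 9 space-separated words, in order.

Answer: no no yes no yes no no no no

Derivation:
(160,2): row=0b10100000, col=0b10, row AND col = 0b0 = 0; 0 != 2 -> empty
(142,40): row=0b10001110, col=0b101000, row AND col = 0b1000 = 8; 8 != 40 -> empty
(3,2): row=0b11, col=0b10, row AND col = 0b10 = 2; 2 == 2 -> filled
(144,-2): col outside [0, 144] -> not filled
(68,64): row=0b1000100, col=0b1000000, row AND col = 0b1000000 = 64; 64 == 64 -> filled
(16,8): row=0b10000, col=0b1000, row AND col = 0b0 = 0; 0 != 8 -> empty
(34,18): row=0b100010, col=0b10010, row AND col = 0b10 = 2; 2 != 18 -> empty
(168,43): row=0b10101000, col=0b101011, row AND col = 0b101000 = 40; 40 != 43 -> empty
(225,9): row=0b11100001, col=0b1001, row AND col = 0b1 = 1; 1 != 9 -> empty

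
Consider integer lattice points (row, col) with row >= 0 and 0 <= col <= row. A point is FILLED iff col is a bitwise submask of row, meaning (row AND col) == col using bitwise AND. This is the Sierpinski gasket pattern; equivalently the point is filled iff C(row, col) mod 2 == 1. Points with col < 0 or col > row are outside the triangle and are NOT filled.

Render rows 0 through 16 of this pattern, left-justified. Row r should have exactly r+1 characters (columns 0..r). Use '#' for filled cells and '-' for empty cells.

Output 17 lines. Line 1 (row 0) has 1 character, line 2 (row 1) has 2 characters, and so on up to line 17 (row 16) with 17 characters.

Answer: #
##
#-#
####
#---#
##--##
#-#-#-#
########
#-------#
##------##
#-#-----#-#
####----####
#---#---#---#
##--##--##--##
#-#-#-#-#-#-#-#
################
#---------------#

Derivation:
r0=0: #
r1=1: ##
r2=10: #-#
r3=11: ####
r4=100: #---#
r5=101: ##--##
r6=110: #-#-#-#
r7=111: ########
r8=1000: #-------#
r9=1001: ##------##
r10=1010: #-#-----#-#
r11=1011: ####----####
r12=1100: #---#---#---#
r13=1101: ##--##--##--##
r14=1110: #-#-#-#-#-#-#-#
r15=1111: ################
r16=10000: #---------------#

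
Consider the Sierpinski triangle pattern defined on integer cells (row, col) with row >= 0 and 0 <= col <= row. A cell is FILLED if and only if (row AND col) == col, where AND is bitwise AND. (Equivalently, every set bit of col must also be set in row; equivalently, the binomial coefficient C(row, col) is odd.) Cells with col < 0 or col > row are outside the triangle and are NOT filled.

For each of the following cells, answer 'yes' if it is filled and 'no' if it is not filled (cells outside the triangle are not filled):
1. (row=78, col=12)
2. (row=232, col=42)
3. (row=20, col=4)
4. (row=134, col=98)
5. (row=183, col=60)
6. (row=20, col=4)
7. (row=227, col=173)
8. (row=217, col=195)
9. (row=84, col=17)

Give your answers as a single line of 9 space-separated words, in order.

(78,12): row=0b1001110, col=0b1100, row AND col = 0b1100 = 12; 12 == 12 -> filled
(232,42): row=0b11101000, col=0b101010, row AND col = 0b101000 = 40; 40 != 42 -> empty
(20,4): row=0b10100, col=0b100, row AND col = 0b100 = 4; 4 == 4 -> filled
(134,98): row=0b10000110, col=0b1100010, row AND col = 0b10 = 2; 2 != 98 -> empty
(183,60): row=0b10110111, col=0b111100, row AND col = 0b110100 = 52; 52 != 60 -> empty
(20,4): row=0b10100, col=0b100, row AND col = 0b100 = 4; 4 == 4 -> filled
(227,173): row=0b11100011, col=0b10101101, row AND col = 0b10100001 = 161; 161 != 173 -> empty
(217,195): row=0b11011001, col=0b11000011, row AND col = 0b11000001 = 193; 193 != 195 -> empty
(84,17): row=0b1010100, col=0b10001, row AND col = 0b10000 = 16; 16 != 17 -> empty

Answer: yes no yes no no yes no no no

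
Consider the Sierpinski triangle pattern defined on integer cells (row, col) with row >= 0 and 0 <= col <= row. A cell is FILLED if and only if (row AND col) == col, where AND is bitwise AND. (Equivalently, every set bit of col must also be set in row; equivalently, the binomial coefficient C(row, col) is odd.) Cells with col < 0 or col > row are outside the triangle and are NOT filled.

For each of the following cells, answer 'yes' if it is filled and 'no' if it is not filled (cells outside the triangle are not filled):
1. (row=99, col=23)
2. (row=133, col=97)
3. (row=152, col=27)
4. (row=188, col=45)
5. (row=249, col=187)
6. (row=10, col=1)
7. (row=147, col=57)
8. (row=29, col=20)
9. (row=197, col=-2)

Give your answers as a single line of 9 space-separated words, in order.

Answer: no no no no no no no yes no

Derivation:
(99,23): row=0b1100011, col=0b10111, row AND col = 0b11 = 3; 3 != 23 -> empty
(133,97): row=0b10000101, col=0b1100001, row AND col = 0b1 = 1; 1 != 97 -> empty
(152,27): row=0b10011000, col=0b11011, row AND col = 0b11000 = 24; 24 != 27 -> empty
(188,45): row=0b10111100, col=0b101101, row AND col = 0b101100 = 44; 44 != 45 -> empty
(249,187): row=0b11111001, col=0b10111011, row AND col = 0b10111001 = 185; 185 != 187 -> empty
(10,1): row=0b1010, col=0b1, row AND col = 0b0 = 0; 0 != 1 -> empty
(147,57): row=0b10010011, col=0b111001, row AND col = 0b10001 = 17; 17 != 57 -> empty
(29,20): row=0b11101, col=0b10100, row AND col = 0b10100 = 20; 20 == 20 -> filled
(197,-2): col outside [0, 197] -> not filled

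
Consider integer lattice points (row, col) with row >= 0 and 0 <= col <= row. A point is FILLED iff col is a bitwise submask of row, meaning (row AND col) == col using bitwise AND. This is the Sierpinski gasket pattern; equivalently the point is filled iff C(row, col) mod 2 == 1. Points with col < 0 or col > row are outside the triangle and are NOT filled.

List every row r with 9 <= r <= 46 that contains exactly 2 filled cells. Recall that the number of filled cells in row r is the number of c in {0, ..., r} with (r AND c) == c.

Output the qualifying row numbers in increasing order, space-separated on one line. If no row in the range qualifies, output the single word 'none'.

Answer: 16 32

Derivation:
Row r has 2^popcount(r) filled cells, so we need popcount(r) = log2(2) = 1.
Scan r = 9..46 and keep those with exactly 1 one-bits:
r=9=1001 popcount=2 -> skip
r=10=1010 popcount=2 -> skip
r=11=1011 popcount=3 -> skip
r=12=1100 popcount=2 -> skip
r=13=1101 popcount=3 -> skip
r=14=1110 popcount=3 -> skip
r=15=1111 popcount=4 -> skip
r=16=10000 popcount=1 -> KEEP
r=17=10001 popcount=2 -> skip
r=18=10010 popcount=2 -> skip
r=19=10011 popcount=3 -> skip
r=20=10100 popcount=2 -> skip
r=21=10101 popcount=3 -> skip
r=22=10110 popcount=3 -> skip
r=23=10111 popcount=4 -> skip
r=24=11000 popcount=2 -> skip
r=25=11001 popcount=3 -> skip
r=26=11010 popcount=3 -> skip
r=27=11011 popcount=4 -> skip
r=28=11100 popcount=3 -> skip
r=29=11101 popcount=4 -> skip
r=30=11110 popcount=4 -> skip
r=31=11111 popcount=5 -> skip
r=32=100000 popcount=1 -> KEEP
r=33=100001 popcount=2 -> skip
r=34=100010 popcount=2 -> skip
r=35=100011 popcount=3 -> skip
r=36=100100 popcount=2 -> skip
r=37=100101 popcount=3 -> skip
r=38=100110 popcount=3 -> skip
r=39=100111 popcount=4 -> skip
r=40=101000 popcount=2 -> skip
r=41=101001 popcount=3 -> skip
r=42=101010 popcount=3 -> skip
r=43=101011 popcount=4 -> skip
r=44=101100 popcount=3 -> skip
r=45=101101 popcount=4 -> skip
r=46=101110 popcount=4 -> skip
Kept rows: 16 32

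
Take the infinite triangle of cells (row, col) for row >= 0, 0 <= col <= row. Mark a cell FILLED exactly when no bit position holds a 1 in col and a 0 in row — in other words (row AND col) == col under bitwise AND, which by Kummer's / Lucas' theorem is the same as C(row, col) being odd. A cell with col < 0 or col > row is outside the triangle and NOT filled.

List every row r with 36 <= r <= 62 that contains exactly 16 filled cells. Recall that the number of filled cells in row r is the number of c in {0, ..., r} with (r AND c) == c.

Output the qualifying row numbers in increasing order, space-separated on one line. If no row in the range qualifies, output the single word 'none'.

Answer: 39 43 45 46 51 53 54 57 58 60

Derivation:
Row r has 2^popcount(r) filled cells, so we need popcount(r) = log2(16) = 4.
Scan r = 36..62 and keep those with exactly 4 one-bits:
r=36=100100 popcount=2 -> skip
r=37=100101 popcount=3 -> skip
r=38=100110 popcount=3 -> skip
r=39=100111 popcount=4 -> KEEP
r=40=101000 popcount=2 -> skip
r=41=101001 popcount=3 -> skip
r=42=101010 popcount=3 -> skip
r=43=101011 popcount=4 -> KEEP
r=44=101100 popcount=3 -> skip
r=45=101101 popcount=4 -> KEEP
r=46=101110 popcount=4 -> KEEP
r=47=101111 popcount=5 -> skip
r=48=110000 popcount=2 -> skip
r=49=110001 popcount=3 -> skip
r=50=110010 popcount=3 -> skip
r=51=110011 popcount=4 -> KEEP
r=52=110100 popcount=3 -> skip
r=53=110101 popcount=4 -> KEEP
r=54=110110 popcount=4 -> KEEP
r=55=110111 popcount=5 -> skip
r=56=111000 popcount=3 -> skip
r=57=111001 popcount=4 -> KEEP
r=58=111010 popcount=4 -> KEEP
r=59=111011 popcount=5 -> skip
r=60=111100 popcount=4 -> KEEP
r=61=111101 popcount=5 -> skip
r=62=111110 popcount=5 -> skip
Kept rows: 39 43 45 46 51 53 54 57 58 60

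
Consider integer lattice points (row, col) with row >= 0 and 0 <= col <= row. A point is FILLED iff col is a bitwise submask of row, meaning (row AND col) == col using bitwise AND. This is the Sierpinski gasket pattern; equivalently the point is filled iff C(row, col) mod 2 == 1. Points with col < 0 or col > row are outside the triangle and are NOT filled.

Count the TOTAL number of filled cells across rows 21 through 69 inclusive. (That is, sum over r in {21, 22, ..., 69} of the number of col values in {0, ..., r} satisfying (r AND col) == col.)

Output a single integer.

r21=10101 pc3: +8 =8
r22=10110 pc3: +8 =16
r23=10111 pc4: +16 =32
r24=11000 pc2: +4 =36
r25=11001 pc3: +8 =44
r26=11010 pc3: +8 =52
r27=11011 pc4: +16 =68
r28=11100 pc3: +8 =76
r29=11101 pc4: +16 =92
r30=11110 pc4: +16 =108
r31=11111 pc5: +32 =140
r32=100000 pc1: +2 =142
r33=100001 pc2: +4 =146
r34=100010 pc2: +4 =150
r35=100011 pc3: +8 =158
r36=100100 pc2: +4 =162
r37=100101 pc3: +8 =170
r38=100110 pc3: +8 =178
r39=100111 pc4: +16 =194
r40=101000 pc2: +4 =198
r41=101001 pc3: +8 =206
r42=101010 pc3: +8 =214
r43=101011 pc4: +16 =230
r44=101100 pc3: +8 =238
r45=101101 pc4: +16 =254
r46=101110 pc4: +16 =270
r47=101111 pc5: +32 =302
r48=110000 pc2: +4 =306
r49=110001 pc3: +8 =314
r50=110010 pc3: +8 =322
r51=110011 pc4: +16 =338
r52=110100 pc3: +8 =346
r53=110101 pc4: +16 =362
r54=110110 pc4: +16 =378
r55=110111 pc5: +32 =410
r56=111000 pc3: +8 =418
r57=111001 pc4: +16 =434
r58=111010 pc4: +16 =450
r59=111011 pc5: +32 =482
r60=111100 pc4: +16 =498
r61=111101 pc5: +32 =530
r62=111110 pc5: +32 =562
r63=111111 pc6: +64 =626
r64=1000000 pc1: +2 =628
r65=1000001 pc2: +4 =632
r66=1000010 pc2: +4 =636
r67=1000011 pc3: +8 =644
r68=1000100 pc2: +4 =648
r69=1000101 pc3: +8 =656

Answer: 656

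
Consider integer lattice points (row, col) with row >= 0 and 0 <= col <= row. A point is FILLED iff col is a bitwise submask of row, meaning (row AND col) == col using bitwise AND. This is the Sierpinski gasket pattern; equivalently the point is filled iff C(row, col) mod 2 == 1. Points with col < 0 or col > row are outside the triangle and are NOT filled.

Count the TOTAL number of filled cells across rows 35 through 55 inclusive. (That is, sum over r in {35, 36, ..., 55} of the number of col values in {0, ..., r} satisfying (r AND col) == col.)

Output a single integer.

Answer: 260

Derivation:
r35=100011 pc3: +8 =8
r36=100100 pc2: +4 =12
r37=100101 pc3: +8 =20
r38=100110 pc3: +8 =28
r39=100111 pc4: +16 =44
r40=101000 pc2: +4 =48
r41=101001 pc3: +8 =56
r42=101010 pc3: +8 =64
r43=101011 pc4: +16 =80
r44=101100 pc3: +8 =88
r45=101101 pc4: +16 =104
r46=101110 pc4: +16 =120
r47=101111 pc5: +32 =152
r48=110000 pc2: +4 =156
r49=110001 pc3: +8 =164
r50=110010 pc3: +8 =172
r51=110011 pc4: +16 =188
r52=110100 pc3: +8 =196
r53=110101 pc4: +16 =212
r54=110110 pc4: +16 =228
r55=110111 pc5: +32 =260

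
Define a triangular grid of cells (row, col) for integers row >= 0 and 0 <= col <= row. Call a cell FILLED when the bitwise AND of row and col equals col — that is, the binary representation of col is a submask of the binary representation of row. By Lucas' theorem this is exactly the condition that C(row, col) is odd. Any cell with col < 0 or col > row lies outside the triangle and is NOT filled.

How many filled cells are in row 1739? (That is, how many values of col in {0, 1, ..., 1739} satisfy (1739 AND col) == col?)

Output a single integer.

1739 in binary = 11011001011
popcount(1739) = number of 1-bits in 11011001011 = 7
A col c satisfies (1739 AND c) == c iff every set bit of c is also set in 1739; each of the 7 set bits of 1739 can independently be on or off in c.
count = 2^7 = 128

Answer: 128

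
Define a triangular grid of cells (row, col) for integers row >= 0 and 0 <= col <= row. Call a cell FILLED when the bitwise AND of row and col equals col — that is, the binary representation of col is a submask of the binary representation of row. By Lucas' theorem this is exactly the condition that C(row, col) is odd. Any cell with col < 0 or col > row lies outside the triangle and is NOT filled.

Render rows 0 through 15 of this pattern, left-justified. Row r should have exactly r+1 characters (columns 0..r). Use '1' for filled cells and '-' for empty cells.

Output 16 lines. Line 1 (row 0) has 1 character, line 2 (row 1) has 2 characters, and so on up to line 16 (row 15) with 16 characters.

Answer: 1
11
1-1
1111
1---1
11--11
1-1-1-1
11111111
1-------1
11------11
1-1-----1-1
1111----1111
1---1---1---1
11--11--11--11
1-1-1-1-1-1-1-1
1111111111111111

Derivation:
r0=0: 1
r1=1: 11
r2=10: 1-1
r3=11: 1111
r4=100: 1---1
r5=101: 11--11
r6=110: 1-1-1-1
r7=111: 11111111
r8=1000: 1-------1
r9=1001: 11------11
r10=1010: 1-1-----1-1
r11=1011: 1111----1111
r12=1100: 1---1---1---1
r13=1101: 11--11--11--11
r14=1110: 1-1-1-1-1-1-1-1
r15=1111: 1111111111111111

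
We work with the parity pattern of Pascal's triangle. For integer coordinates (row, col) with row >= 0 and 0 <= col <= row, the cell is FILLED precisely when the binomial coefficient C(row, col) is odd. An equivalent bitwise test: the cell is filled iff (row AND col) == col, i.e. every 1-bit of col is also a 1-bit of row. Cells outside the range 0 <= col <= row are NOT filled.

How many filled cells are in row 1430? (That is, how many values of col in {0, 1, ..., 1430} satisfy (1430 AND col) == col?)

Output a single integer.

Answer: 64

Derivation:
1430 in binary = 10110010110
popcount(1430) = number of 1-bits in 10110010110 = 6
A col c satisfies (1430 AND c) == c iff every set bit of c is also set in 1430; each of the 6 set bits of 1430 can independently be on or off in c.
count = 2^6 = 64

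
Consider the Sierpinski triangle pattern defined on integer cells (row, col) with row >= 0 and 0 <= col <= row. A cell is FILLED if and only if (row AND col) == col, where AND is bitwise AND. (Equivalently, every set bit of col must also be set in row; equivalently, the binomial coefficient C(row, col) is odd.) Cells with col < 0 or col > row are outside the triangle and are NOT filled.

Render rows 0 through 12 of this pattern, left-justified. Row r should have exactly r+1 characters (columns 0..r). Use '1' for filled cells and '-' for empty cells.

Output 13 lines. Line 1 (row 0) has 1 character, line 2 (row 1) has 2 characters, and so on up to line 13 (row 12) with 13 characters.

Answer: 1
11
1-1
1111
1---1
11--11
1-1-1-1
11111111
1-------1
11------11
1-1-----1-1
1111----1111
1---1---1---1

Derivation:
r0=0: 1
r1=1: 11
r2=10: 1-1
r3=11: 1111
r4=100: 1---1
r5=101: 11--11
r6=110: 1-1-1-1
r7=111: 11111111
r8=1000: 1-------1
r9=1001: 11------11
r10=1010: 1-1-----1-1
r11=1011: 1111----1111
r12=1100: 1---1---1---1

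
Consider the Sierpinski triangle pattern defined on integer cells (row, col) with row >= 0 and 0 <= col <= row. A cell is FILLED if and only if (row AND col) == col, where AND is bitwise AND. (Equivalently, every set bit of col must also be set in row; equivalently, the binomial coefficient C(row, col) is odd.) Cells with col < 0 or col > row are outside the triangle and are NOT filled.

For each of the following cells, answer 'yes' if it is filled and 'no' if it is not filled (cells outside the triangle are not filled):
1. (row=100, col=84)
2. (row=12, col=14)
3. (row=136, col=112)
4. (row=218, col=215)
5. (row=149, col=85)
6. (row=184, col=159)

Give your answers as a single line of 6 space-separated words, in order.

(100,84): row=0b1100100, col=0b1010100, row AND col = 0b1000100 = 68; 68 != 84 -> empty
(12,14): col outside [0, 12] -> not filled
(136,112): row=0b10001000, col=0b1110000, row AND col = 0b0 = 0; 0 != 112 -> empty
(218,215): row=0b11011010, col=0b11010111, row AND col = 0b11010010 = 210; 210 != 215 -> empty
(149,85): row=0b10010101, col=0b1010101, row AND col = 0b10101 = 21; 21 != 85 -> empty
(184,159): row=0b10111000, col=0b10011111, row AND col = 0b10011000 = 152; 152 != 159 -> empty

Answer: no no no no no no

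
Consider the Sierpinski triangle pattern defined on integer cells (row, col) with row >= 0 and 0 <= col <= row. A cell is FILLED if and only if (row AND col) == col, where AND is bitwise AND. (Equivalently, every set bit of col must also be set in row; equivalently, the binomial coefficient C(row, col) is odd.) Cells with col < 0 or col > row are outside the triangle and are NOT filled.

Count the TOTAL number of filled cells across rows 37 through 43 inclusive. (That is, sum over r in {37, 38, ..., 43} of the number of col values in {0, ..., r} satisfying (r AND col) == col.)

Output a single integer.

Answer: 68

Derivation:
r37=100101 pc3: +8 =8
r38=100110 pc3: +8 =16
r39=100111 pc4: +16 =32
r40=101000 pc2: +4 =36
r41=101001 pc3: +8 =44
r42=101010 pc3: +8 =52
r43=101011 pc4: +16 =68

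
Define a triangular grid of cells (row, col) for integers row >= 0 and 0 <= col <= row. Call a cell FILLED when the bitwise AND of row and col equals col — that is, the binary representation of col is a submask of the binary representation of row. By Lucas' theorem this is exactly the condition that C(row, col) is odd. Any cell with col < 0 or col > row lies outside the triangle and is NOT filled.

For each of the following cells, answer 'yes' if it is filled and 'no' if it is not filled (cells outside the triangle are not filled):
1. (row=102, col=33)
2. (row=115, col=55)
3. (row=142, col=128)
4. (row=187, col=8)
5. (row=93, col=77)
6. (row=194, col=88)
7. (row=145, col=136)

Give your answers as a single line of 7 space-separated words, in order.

(102,33): row=0b1100110, col=0b100001, row AND col = 0b100000 = 32; 32 != 33 -> empty
(115,55): row=0b1110011, col=0b110111, row AND col = 0b110011 = 51; 51 != 55 -> empty
(142,128): row=0b10001110, col=0b10000000, row AND col = 0b10000000 = 128; 128 == 128 -> filled
(187,8): row=0b10111011, col=0b1000, row AND col = 0b1000 = 8; 8 == 8 -> filled
(93,77): row=0b1011101, col=0b1001101, row AND col = 0b1001101 = 77; 77 == 77 -> filled
(194,88): row=0b11000010, col=0b1011000, row AND col = 0b1000000 = 64; 64 != 88 -> empty
(145,136): row=0b10010001, col=0b10001000, row AND col = 0b10000000 = 128; 128 != 136 -> empty

Answer: no no yes yes yes no no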